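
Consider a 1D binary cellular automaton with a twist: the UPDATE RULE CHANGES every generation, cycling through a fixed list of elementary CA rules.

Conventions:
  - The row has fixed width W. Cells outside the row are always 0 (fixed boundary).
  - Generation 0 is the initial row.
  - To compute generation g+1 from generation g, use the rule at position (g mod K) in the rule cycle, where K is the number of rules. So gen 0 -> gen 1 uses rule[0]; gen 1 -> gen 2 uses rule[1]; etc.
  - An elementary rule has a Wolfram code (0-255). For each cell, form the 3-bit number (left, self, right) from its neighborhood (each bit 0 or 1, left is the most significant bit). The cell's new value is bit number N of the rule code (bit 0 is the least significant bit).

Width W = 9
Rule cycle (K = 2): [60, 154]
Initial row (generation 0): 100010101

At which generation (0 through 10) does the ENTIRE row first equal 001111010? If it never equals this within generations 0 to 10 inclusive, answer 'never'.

Gen 0: 100010101
Gen 1 (rule 60): 110011111
Gen 2 (rule 154): 101111110
Gen 3 (rule 60): 111000001
Gen 4 (rule 154): 110100010
Gen 5 (rule 60): 101110011
Gen 6 (rule 154): 001101110
Gen 7 (rule 60): 001011001
Gen 8 (rule 154): 010010110
Gen 9 (rule 60): 011011101
Gen 10 (rule 154): 110011000

Answer: never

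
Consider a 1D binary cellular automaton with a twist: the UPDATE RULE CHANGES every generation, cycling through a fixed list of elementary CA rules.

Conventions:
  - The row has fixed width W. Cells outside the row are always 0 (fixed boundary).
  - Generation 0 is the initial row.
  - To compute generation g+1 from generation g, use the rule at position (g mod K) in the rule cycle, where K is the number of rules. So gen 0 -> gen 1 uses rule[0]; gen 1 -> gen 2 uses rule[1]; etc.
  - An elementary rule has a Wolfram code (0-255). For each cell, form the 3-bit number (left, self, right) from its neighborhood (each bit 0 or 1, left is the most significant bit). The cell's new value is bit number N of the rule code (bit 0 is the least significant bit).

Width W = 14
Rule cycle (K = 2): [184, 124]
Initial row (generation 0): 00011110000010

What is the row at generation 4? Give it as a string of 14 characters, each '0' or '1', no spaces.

Answer: 00001001111000

Derivation:
Gen 0: 00011110000010
Gen 1 (rule 184): 00011101000001
Gen 2 (rule 124): 00010111100001
Gen 3 (rule 184): 00001111010000
Gen 4 (rule 124): 00001001111000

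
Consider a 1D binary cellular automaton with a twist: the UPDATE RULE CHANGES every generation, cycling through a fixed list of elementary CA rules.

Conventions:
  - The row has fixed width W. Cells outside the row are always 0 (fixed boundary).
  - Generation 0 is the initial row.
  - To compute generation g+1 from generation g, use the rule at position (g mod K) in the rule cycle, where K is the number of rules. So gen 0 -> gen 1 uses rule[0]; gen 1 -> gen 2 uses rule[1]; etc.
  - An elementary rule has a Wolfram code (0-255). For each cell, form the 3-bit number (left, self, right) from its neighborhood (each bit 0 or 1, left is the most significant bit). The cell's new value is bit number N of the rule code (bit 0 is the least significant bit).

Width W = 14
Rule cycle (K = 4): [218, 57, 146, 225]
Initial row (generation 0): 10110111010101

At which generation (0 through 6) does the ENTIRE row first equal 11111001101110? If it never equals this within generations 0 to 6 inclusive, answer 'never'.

Gen 0: 10110111010101
Gen 1 (rule 218): 00110111000000
Gen 2 (rule 57): 10101100111111
Gen 3 (rule 146): 00000011011110
Gen 4 (rule 225): 11111001101110
Gen 5 (rule 218): 11111111101111
Gen 6 (rule 57): 10000000011000

Answer: 4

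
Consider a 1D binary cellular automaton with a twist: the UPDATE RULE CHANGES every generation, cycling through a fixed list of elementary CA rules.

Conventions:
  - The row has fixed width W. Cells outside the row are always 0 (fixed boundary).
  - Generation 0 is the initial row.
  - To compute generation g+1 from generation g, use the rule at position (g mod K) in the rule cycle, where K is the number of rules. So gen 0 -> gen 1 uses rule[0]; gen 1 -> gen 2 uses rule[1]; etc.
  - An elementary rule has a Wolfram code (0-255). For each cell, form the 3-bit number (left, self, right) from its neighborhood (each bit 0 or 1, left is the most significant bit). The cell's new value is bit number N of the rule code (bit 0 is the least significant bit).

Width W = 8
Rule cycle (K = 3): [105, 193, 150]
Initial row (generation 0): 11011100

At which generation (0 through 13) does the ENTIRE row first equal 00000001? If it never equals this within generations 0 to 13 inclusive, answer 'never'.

Gen 0: 11011100
Gen 1 (rule 105): 11110101
Gen 2 (rule 193): 01110000
Gen 3 (rule 150): 10101000
Gen 4 (rule 105): 01010011
Gen 5 (rule 193): 00000001
Gen 6 (rule 150): 00000011
Gen 7 (rule 105): 11111011
Gen 8 (rule 193): 01111001
Gen 9 (rule 150): 10110111
Gen 10 (rule 105): 01111101
Gen 11 (rule 193): 00111100
Gen 12 (rule 150): 01011010
Gen 13 (rule 105): 00111100

Answer: 5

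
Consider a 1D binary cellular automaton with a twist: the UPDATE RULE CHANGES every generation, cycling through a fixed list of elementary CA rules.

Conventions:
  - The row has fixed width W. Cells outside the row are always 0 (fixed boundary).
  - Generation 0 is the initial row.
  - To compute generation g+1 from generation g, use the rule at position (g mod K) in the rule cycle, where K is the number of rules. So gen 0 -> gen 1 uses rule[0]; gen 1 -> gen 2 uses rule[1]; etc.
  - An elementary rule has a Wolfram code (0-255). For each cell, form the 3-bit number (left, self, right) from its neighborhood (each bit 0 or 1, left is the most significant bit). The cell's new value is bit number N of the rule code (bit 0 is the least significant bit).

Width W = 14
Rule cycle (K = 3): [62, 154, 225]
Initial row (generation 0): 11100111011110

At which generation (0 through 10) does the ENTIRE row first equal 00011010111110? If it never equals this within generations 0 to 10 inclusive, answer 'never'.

Gen 0: 11100111011110
Gen 1 (rule 62): 10011100110001
Gen 2 (rule 154): 01111011101010
Gen 3 (rule 225): 00111101110100
Gen 4 (rule 62): 01100011001110
Gen 5 (rule 154): 11010110111101
Gen 6 (rule 225): 01101011011110
Gen 7 (rule 62): 11011110110001
Gen 8 (rule 154): 10011100101010
Gen 9 (rule 225): 00001100010100
Gen 10 (rule 62): 00011010111110

Answer: 10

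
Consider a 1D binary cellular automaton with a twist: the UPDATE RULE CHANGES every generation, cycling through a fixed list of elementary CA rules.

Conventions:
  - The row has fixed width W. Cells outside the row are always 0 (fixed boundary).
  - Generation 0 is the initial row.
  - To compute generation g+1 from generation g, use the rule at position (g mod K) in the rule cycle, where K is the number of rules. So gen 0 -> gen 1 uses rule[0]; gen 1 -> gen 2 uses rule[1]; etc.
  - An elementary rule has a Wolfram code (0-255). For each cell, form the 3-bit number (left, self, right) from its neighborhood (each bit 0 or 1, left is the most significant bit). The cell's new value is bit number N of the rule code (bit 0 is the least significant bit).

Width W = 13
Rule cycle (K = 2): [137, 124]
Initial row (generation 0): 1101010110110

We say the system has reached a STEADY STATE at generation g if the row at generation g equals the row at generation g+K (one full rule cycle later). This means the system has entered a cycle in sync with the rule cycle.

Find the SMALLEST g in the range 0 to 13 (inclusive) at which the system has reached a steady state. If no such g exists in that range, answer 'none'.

Gen 0: 1101010110110
Gen 1 (rule 137): 1000000100100
Gen 2 (rule 124): 1100000110110
Gen 3 (rule 137): 1001110100100
Gen 4 (rule 124): 1101011110110
Gen 5 (rule 137): 1000011100100
Gen 6 (rule 124): 1100010110110
Gen 7 (rule 137): 1001000100100
Gen 8 (rule 124): 1101100110110
Gen 9 (rule 137): 1001000100100
Gen 10 (rule 124): 1101100110110
Gen 11 (rule 137): 1001000100100
Gen 12 (rule 124): 1101100110110
Gen 13 (rule 137): 1001000100100
Gen 14 (rule 124): 1101100110110
Gen 15 (rule 137): 1001000100100

Answer: 7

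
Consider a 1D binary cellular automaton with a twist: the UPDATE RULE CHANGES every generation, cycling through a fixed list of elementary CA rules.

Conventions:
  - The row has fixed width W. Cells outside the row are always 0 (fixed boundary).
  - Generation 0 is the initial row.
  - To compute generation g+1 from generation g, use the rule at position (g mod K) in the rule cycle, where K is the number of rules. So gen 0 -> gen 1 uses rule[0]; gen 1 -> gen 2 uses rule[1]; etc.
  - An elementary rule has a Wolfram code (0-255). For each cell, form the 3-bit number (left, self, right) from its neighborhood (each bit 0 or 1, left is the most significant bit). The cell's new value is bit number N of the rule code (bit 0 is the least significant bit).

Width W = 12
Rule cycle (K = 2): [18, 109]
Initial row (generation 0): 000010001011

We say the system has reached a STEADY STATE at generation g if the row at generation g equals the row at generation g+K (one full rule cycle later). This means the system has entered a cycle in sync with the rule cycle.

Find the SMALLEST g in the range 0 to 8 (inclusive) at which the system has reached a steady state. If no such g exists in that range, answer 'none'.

Answer: 3

Derivation:
Gen 0: 000010001011
Gen 1 (rule 18): 000101010000
Gen 2 (rule 109): 110111110111
Gen 3 (rule 18): 000000000000
Gen 4 (rule 109): 111111111111
Gen 5 (rule 18): 000000000000
Gen 6 (rule 109): 111111111111
Gen 7 (rule 18): 000000000000
Gen 8 (rule 109): 111111111111
Gen 9 (rule 18): 000000000000
Gen 10 (rule 109): 111111111111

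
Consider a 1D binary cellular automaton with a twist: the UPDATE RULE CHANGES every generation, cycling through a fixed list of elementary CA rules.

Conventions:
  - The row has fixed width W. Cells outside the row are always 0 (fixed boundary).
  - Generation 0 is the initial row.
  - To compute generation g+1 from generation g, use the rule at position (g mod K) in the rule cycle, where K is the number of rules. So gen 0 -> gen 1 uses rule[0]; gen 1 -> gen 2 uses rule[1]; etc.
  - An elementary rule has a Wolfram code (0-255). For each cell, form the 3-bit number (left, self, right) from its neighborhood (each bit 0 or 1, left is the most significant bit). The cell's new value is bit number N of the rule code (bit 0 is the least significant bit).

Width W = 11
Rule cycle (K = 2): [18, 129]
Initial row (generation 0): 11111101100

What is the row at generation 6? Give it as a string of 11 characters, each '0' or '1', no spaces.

Answer: 11111100000

Derivation:
Gen 0: 11111101100
Gen 1 (rule 18): 00000000010
Gen 2 (rule 129): 11111111000
Gen 3 (rule 18): 00000000100
Gen 4 (rule 129): 11111110001
Gen 5 (rule 18): 00000001010
Gen 6 (rule 129): 11111100000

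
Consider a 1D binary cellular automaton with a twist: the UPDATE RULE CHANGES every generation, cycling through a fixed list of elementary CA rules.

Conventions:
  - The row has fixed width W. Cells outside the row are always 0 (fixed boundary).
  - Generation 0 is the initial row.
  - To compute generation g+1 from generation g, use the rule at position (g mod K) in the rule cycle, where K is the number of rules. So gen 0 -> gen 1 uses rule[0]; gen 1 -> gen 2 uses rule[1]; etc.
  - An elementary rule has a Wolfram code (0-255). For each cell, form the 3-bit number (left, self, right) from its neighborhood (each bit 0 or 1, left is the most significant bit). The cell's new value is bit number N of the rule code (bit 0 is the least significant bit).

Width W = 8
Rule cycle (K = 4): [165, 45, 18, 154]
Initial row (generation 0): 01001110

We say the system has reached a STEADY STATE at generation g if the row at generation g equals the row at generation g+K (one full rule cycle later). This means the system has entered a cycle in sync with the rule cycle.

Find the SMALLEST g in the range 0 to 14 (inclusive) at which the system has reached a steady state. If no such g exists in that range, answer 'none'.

Gen 0: 01001110
Gen 1 (rule 165): 01000100
Gen 2 (rule 45): 01010101
Gen 3 (rule 18): 10000000
Gen 4 (rule 154): 01000000
Gen 5 (rule 165): 01011111
Gen 6 (rule 45): 01110000
Gen 7 (rule 18): 10001000
Gen 8 (rule 154): 01010100
Gen 9 (rule 165): 01111101
Gen 10 (rule 45): 01000011
Gen 11 (rule 18): 10100100
Gen 12 (rule 154): 00011010
Gen 13 (rule 165): 11000110
Gen 14 (rule 45): 10010100
Gen 15 (rule 18): 01100010
Gen 16 (rule 154): 11010101
Gen 17 (rule 165): 00111111
Gen 18 (rule 45): 10100000

Answer: none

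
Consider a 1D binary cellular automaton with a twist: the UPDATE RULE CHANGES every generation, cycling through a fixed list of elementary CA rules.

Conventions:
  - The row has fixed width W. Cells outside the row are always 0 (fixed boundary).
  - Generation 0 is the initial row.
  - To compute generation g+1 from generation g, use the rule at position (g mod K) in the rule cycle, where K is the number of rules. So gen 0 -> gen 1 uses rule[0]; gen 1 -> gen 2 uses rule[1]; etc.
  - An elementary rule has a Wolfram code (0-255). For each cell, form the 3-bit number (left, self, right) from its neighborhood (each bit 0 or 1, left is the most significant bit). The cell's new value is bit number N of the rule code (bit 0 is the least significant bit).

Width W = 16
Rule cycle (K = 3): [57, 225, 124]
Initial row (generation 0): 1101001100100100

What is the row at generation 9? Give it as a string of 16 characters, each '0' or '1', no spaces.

Answer: 0110011111111101

Derivation:
Gen 0: 1101001100100100
Gen 1 (rule 57): 1010101010010011
Gen 2 (rule 225): 0101010100000001
Gen 3 (rule 124): 0111111110000001
Gen 4 (rule 57): 0100000001111100
Gen 5 (rule 225): 0001111100111101
Gen 6 (rule 124): 0001000110100111
Gen 7 (rule 57): 1100110101010100
Gen 8 (rule 225): 0100011010101001
Gen 9 (rule 124): 0110011111111101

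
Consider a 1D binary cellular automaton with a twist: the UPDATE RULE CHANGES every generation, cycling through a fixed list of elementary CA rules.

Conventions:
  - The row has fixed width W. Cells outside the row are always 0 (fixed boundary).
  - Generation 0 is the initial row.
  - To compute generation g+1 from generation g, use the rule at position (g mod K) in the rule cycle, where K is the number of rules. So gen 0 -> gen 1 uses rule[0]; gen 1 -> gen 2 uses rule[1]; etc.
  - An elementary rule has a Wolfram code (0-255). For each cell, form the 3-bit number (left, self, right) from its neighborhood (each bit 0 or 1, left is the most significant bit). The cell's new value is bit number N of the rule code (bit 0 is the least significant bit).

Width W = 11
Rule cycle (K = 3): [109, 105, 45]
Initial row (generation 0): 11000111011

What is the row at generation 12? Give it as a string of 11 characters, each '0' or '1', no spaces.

Gen 0: 11000111011
Gen 1 (rule 109): 11010101111
Gen 2 (rule 105): 11101011001
Gen 3 (rule 45): 10011110001
Gen 4 (rule 109): 10010010101
Gen 5 (rule 105): 00000001010
Gen 6 (rule 45): 11111101110
Gen 7 (rule 109): 10000111010
Gen 8 (rule 105): 00110101100
Gen 9 (rule 45): 10101111001
Gen 10 (rule 109): 11111001001
Gen 11 (rule 105): 10001000000
Gen 12 (rule 45): 10101011111

Answer: 10101011111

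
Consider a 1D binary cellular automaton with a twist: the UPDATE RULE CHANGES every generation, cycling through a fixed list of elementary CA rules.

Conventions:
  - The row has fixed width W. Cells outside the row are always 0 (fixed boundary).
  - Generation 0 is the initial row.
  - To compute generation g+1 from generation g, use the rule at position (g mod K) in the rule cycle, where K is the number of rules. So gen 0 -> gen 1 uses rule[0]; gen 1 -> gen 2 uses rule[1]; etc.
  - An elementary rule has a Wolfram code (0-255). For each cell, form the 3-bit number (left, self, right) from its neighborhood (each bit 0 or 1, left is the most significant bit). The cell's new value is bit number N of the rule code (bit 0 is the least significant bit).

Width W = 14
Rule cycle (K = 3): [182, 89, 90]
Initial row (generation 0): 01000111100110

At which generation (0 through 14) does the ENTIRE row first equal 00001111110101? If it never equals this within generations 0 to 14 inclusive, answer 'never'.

Gen 0: 01000111100110
Gen 1 (rule 182): 11101011011001
Gen 2 (rule 89): 10100011011100
Gen 3 (rule 90): 00010111010110
Gen 4 (rule 182): 00111010111001
Gen 5 (rule 89): 10101000101100
Gen 6 (rule 90): 00000101001110
Gen 7 (rule 182): 00001111110101
Gen 8 (rule 89): 11101000010000
Gen 9 (rule 90): 10100100101000
Gen 10 (rule 182): 11111111111100
Gen 11 (rule 89): 10000000000111
Gen 12 (rule 90): 01000000001101
Gen 13 (rule 182): 11100000010011
Gen 14 (rule 89): 10111111001011

Answer: 7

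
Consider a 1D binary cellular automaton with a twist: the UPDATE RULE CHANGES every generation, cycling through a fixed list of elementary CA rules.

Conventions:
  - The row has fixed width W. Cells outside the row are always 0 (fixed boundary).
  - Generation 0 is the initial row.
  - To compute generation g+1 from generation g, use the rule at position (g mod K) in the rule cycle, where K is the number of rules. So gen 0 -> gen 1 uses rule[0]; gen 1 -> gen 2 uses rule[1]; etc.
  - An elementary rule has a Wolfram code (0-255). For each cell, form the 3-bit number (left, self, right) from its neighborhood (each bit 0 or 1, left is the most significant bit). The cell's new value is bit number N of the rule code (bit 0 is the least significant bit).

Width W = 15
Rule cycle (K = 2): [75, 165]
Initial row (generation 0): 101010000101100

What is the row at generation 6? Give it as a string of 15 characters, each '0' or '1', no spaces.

Answer: 111011110100010

Derivation:
Gen 0: 101010000101100
Gen 1 (rule 75): 000000111001101
Gen 2 (rule 165): 111110010000011
Gen 3 (rule 75): 100010100111111
Gen 4 (rule 165): 101011100011110
Gen 5 (rule 75): 000010101110010
Gen 6 (rule 165): 111011110100010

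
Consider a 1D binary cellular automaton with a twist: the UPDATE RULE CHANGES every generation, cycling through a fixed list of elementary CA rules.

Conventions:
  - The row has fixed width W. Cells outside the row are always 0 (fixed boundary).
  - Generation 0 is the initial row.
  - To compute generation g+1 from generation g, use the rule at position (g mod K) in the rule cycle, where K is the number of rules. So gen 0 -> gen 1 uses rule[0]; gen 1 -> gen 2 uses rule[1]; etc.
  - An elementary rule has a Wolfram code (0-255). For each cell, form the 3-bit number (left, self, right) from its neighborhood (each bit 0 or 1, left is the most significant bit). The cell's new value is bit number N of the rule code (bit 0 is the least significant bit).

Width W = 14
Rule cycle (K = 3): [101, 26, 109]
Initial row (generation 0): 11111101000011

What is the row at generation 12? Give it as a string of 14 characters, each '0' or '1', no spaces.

Gen 0: 11111101000011
Gen 1 (rule 101): 00000111011001
Gen 2 (rule 26): 00001100010110
Gen 3 (rule 109): 11101101011110
Gen 4 (rule 101): 00110111100010
Gen 5 (rule 26): 01100100010101
Gen 6 (rule 109): 01100101011111
Gen 7 (rule 101): 00100111100001
Gen 8 (rule 26): 01011100010010
Gen 9 (rule 109): 01110101010010
Gen 10 (rule 101): 00011111110010
Gen 11 (rule 26): 00110000001101
Gen 12 (rule 109): 10110111101111

Answer: 10110111101111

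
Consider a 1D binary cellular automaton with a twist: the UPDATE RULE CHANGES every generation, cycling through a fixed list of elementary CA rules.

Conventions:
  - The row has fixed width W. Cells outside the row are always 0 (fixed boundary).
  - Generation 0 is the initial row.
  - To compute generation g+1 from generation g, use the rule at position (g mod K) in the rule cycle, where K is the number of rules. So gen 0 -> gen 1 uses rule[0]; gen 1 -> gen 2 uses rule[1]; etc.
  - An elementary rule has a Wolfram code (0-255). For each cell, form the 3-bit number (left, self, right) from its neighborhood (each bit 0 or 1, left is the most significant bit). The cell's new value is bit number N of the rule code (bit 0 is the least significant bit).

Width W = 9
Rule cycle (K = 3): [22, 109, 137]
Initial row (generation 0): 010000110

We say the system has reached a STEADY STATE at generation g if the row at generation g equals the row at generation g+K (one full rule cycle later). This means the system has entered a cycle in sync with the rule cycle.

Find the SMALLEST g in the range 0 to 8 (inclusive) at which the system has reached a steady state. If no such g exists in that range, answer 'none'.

Gen 0: 010000110
Gen 1 (rule 22): 111001001
Gen 2 (rule 109): 101001001
Gen 3 (rule 137): 000000000
Gen 4 (rule 22): 000000000
Gen 5 (rule 109): 111111111
Gen 6 (rule 137): 111111110
Gen 7 (rule 22): 000000001
Gen 8 (rule 109): 111111101
Gen 9 (rule 137): 111111000
Gen 10 (rule 22): 000000100
Gen 11 (rule 109): 111110101

Answer: none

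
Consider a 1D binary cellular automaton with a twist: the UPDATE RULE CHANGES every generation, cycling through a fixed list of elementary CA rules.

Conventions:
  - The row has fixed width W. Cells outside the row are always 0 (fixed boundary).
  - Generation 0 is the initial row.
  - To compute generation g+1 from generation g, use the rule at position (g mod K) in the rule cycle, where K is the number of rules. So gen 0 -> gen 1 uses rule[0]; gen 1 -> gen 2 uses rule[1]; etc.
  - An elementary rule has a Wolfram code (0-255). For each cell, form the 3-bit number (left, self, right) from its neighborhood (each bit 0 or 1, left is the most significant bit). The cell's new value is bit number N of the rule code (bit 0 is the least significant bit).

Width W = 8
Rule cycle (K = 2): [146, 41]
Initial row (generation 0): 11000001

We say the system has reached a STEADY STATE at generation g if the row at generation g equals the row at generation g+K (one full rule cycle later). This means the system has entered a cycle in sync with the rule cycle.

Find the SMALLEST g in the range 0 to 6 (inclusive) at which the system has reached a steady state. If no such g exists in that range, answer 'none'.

Gen 0: 11000001
Gen 1 (rule 146): 00100010
Gen 2 (rule 41): 10001000
Gen 3 (rule 146): 01010100
Gen 4 (rule 41): 00101001
Gen 5 (rule 146): 01000110
Gen 6 (rule 41): 00010100
Gen 7 (rule 146): 00100010
Gen 8 (rule 41): 10001000

Answer: none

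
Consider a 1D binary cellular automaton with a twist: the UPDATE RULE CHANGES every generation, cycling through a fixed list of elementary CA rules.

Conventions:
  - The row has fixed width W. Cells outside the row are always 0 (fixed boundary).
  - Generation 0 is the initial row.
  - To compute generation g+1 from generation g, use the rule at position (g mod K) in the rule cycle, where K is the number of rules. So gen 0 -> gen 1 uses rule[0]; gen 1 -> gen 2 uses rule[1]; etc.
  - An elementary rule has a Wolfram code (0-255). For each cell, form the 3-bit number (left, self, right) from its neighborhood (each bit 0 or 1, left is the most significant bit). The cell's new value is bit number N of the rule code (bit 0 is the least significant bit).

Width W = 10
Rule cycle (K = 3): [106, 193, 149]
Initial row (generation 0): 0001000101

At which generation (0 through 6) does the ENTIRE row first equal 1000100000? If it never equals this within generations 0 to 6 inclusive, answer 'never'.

Answer: 2

Derivation:
Gen 0: 0001000101
Gen 1 (rule 106): 0010001010
Gen 2 (rule 193): 1000100000
Gen 3 (rule 149): 1110111111
Gen 4 (rule 106): 1011100001
Gen 5 (rule 193): 0001101100
Gen 6 (rule 149): 1100000011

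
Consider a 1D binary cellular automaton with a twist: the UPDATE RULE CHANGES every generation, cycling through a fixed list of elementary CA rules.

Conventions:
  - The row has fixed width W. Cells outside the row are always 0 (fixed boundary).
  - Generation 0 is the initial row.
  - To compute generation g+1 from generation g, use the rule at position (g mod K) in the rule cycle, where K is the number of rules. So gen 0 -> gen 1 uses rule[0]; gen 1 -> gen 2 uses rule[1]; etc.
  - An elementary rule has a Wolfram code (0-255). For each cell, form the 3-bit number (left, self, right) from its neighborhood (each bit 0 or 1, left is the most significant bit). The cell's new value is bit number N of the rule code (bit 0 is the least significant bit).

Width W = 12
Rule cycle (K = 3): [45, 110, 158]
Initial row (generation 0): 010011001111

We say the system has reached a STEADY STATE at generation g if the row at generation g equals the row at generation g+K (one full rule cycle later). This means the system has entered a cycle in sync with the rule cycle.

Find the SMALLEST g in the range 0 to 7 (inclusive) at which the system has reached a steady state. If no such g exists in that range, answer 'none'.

Gen 0: 010011001111
Gen 1 (rule 45): 010010001000
Gen 2 (rule 110): 110110011000
Gen 3 (rule 158): 100101110100
Gen 4 (rule 45): 100111001101
Gen 5 (rule 110): 101101011111
Gen 6 (rule 158): 101001011110
Gen 7 (rule 45): 111001110000
Gen 8 (rule 110): 101011010000
Gen 9 (rule 158): 101010011000
Gen 10 (rule 45): 111110010011

Answer: none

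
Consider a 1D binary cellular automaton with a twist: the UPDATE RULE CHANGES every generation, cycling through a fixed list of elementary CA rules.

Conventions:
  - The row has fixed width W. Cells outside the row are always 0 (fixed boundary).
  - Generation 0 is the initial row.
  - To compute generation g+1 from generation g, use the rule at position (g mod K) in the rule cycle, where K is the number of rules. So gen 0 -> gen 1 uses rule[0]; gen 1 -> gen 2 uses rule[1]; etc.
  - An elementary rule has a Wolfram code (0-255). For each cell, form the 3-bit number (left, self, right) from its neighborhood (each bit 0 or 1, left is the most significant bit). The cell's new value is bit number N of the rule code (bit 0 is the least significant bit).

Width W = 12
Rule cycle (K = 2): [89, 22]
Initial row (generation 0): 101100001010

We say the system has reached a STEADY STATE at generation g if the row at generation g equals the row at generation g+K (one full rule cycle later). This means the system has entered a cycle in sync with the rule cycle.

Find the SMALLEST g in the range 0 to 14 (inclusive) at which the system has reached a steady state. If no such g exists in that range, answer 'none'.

Answer: 10

Derivation:
Gen 0: 101100001010
Gen 1 (rule 89): 001111100001
Gen 2 (rule 22): 010000010011
Gen 3 (rule 89): 001111001011
Gen 4 (rule 22): 010000111000
Gen 5 (rule 89): 001110101111
Gen 6 (rule 22): 010000100000
Gen 7 (rule 89): 001110011111
Gen 8 (rule 22): 010001100000
Gen 9 (rule 89): 001101111111
Gen 10 (rule 22): 010000000000
Gen 11 (rule 89): 001111111111
Gen 12 (rule 22): 010000000000
Gen 13 (rule 89): 001111111111
Gen 14 (rule 22): 010000000000
Gen 15 (rule 89): 001111111111
Gen 16 (rule 22): 010000000000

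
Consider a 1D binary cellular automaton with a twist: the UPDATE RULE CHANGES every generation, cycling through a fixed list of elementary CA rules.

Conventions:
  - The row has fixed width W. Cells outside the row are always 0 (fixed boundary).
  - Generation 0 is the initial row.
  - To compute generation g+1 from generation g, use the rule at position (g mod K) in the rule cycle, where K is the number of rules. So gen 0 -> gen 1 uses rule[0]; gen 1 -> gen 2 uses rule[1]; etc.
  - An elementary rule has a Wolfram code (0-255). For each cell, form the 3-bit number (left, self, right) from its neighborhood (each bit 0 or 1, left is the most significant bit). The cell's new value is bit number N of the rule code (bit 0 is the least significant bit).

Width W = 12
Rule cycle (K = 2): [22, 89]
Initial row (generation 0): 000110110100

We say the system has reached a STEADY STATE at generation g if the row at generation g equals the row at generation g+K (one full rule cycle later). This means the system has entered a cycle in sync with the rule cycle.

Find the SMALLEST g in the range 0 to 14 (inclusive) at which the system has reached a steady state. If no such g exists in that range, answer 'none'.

Answer: 5

Derivation:
Gen 0: 000110110100
Gen 1 (rule 22): 001000000110
Gen 2 (rule 89): 100111110111
Gen 3 (rule 22): 111000000000
Gen 4 (rule 89): 101111111111
Gen 5 (rule 22): 100000000000
Gen 6 (rule 89): 011111111111
Gen 7 (rule 22): 100000000000
Gen 8 (rule 89): 011111111111
Gen 9 (rule 22): 100000000000
Gen 10 (rule 89): 011111111111
Gen 11 (rule 22): 100000000000
Gen 12 (rule 89): 011111111111
Gen 13 (rule 22): 100000000000
Gen 14 (rule 89): 011111111111
Gen 15 (rule 22): 100000000000
Gen 16 (rule 89): 011111111111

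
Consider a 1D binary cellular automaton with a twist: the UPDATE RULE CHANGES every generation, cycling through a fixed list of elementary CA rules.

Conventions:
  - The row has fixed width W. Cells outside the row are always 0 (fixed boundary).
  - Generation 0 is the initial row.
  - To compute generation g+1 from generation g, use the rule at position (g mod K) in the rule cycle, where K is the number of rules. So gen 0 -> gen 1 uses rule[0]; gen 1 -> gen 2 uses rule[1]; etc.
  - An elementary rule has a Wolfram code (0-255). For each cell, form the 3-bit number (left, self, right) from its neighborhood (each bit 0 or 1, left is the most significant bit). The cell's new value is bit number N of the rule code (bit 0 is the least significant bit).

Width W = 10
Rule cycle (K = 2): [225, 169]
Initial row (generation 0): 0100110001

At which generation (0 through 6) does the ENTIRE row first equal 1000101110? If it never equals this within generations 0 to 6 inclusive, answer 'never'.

Gen 0: 0100110001
Gen 1 (rule 225): 0000010100
Gen 2 (rule 169): 1111001001
Gen 3 (rule 225): 0111000000
Gen 4 (rule 169): 0110011111
Gen 5 (rule 225): 0010001111
Gen 6 (rule 169): 1000101110

Answer: 6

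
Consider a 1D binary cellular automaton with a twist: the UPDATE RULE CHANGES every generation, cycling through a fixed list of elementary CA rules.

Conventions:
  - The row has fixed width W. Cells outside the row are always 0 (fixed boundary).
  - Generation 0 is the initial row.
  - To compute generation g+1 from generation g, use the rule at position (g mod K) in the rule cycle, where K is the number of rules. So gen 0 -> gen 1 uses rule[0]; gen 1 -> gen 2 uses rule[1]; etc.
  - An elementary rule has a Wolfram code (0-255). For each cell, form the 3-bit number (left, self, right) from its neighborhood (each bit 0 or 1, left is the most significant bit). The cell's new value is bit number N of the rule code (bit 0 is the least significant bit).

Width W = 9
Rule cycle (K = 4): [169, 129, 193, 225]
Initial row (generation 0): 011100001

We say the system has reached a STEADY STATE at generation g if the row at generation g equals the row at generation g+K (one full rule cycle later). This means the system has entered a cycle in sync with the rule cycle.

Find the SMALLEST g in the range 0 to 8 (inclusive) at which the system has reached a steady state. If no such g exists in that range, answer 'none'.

Answer: none

Derivation:
Gen 0: 011100001
Gen 1 (rule 169): 011001100
Gen 2 (rule 129): 000000001
Gen 3 (rule 193): 111111100
Gen 4 (rule 225): 011111101
Gen 5 (rule 169): 011111010
Gen 6 (rule 129): 001110000
Gen 7 (rule 193): 100110111
Gen 8 (rule 225): 000011011
Gen 9 (rule 169): 111010110
Gen 10 (rule 129): 010000000
Gen 11 (rule 193): 000111111
Gen 12 (rule 225): 110011111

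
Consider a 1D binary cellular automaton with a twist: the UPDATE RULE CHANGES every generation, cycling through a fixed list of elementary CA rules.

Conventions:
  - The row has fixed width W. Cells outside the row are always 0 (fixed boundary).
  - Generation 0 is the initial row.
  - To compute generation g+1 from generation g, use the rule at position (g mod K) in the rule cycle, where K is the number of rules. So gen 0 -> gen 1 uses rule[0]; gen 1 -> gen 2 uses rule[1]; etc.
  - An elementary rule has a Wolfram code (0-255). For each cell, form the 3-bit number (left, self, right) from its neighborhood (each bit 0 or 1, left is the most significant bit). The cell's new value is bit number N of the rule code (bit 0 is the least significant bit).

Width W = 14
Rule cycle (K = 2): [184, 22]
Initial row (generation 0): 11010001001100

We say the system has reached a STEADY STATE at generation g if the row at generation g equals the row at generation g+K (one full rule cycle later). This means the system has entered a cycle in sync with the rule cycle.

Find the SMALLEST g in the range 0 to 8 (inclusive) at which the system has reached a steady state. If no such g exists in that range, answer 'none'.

Answer: none

Derivation:
Gen 0: 11010001001100
Gen 1 (rule 184): 10101000101010
Gen 2 (rule 22): 10101101101011
Gen 3 (rule 184): 01011011010110
Gen 4 (rule 22): 11000000010001
Gen 5 (rule 184): 10100000001000
Gen 6 (rule 22): 10110000011100
Gen 7 (rule 184): 01101000011010
Gen 8 (rule 22): 10001100100011
Gen 9 (rule 184): 01001010010010
Gen 10 (rule 22): 11111011111111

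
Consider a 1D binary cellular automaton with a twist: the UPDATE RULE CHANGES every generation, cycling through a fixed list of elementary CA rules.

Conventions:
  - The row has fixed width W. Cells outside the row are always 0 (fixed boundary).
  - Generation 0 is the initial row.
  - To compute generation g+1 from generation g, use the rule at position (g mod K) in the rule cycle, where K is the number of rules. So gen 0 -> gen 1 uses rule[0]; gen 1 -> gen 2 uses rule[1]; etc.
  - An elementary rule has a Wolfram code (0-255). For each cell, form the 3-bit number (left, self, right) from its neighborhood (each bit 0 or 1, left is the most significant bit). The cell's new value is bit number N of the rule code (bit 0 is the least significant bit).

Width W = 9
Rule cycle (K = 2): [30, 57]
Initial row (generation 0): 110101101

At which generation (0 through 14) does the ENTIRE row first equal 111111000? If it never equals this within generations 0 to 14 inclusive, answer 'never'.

Gen 0: 110101101
Gen 1 (rule 30): 100101001
Gen 2 (rule 57): 010010100
Gen 3 (rule 30): 111110110
Gen 4 (rule 57): 100001101
Gen 5 (rule 30): 110011001
Gen 6 (rule 57): 101010100
Gen 7 (rule 30): 101010110
Gen 8 (rule 57): 010101101
Gen 9 (rule 30): 110101001
Gen 10 (rule 57): 101010100
Gen 11 (rule 30): 101010110
Gen 12 (rule 57): 010101101
Gen 13 (rule 30): 110101001
Gen 14 (rule 57): 101010100

Answer: never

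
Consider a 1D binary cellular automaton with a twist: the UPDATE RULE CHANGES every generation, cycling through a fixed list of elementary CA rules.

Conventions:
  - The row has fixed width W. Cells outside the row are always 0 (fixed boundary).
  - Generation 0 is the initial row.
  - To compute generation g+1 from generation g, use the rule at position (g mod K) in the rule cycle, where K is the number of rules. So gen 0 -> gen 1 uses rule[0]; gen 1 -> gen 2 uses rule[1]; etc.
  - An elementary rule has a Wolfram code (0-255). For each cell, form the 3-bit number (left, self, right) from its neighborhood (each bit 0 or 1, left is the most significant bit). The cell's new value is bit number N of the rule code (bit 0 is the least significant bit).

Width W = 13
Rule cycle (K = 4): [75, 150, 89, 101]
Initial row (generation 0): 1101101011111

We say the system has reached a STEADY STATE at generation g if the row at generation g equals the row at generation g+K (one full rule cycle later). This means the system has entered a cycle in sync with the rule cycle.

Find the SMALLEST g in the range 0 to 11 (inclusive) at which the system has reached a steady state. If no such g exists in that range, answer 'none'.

Answer: none

Derivation:
Gen 0: 1101101011111
Gen 1 (rule 75): 1101100010001
Gen 2 (rule 150): 0000010111011
Gen 3 (rule 89): 1111000101011
Gen 4 (rule 101): 0001010111101
Gen 5 (rule 75): 1110000100100
Gen 6 (rule 150): 0101001111110
Gen 7 (rule 89): 0000101000011
Gen 8 (rule 101): 1110111011001
Gen 9 (rule 75): 1010101011010
Gen 10 (rule 150): 1010101000011
Gen 11 (rule 89): 0000000111011
Gen 12 (rule 101): 1111110001101
Gen 13 (rule 75): 1000010111100
Gen 14 (rule 150): 1100110011010
Gen 15 (rule 89): 1110111011001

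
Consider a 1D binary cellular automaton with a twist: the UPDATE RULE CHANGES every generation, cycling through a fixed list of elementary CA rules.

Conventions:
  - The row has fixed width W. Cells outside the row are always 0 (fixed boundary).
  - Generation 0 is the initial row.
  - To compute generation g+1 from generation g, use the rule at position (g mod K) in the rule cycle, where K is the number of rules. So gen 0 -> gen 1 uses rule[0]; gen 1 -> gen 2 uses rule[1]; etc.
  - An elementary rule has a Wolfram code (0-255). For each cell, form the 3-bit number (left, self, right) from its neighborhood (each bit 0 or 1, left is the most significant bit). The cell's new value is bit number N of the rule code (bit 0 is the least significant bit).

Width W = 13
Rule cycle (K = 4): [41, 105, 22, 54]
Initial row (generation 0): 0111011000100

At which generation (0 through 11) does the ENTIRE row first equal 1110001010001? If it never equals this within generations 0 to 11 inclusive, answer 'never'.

Gen 0: 0111011000100
Gen 1 (rule 41): 0100110010001
Gen 2 (rule 105): 0000110000100
Gen 3 (rule 22): 0001001001110
Gen 4 (rule 54): 0011111110001
Gen 5 (rule 41): 1010000000100
Gen 6 (rule 105): 0100111110001
Gen 7 (rule 22): 1111000001011
Gen 8 (rule 54): 0000100011100
Gen 9 (rule 41): 1110001010001
Gen 10 (rule 105): 1010100100100
Gen 11 (rule 22): 1010111111110

Answer: 9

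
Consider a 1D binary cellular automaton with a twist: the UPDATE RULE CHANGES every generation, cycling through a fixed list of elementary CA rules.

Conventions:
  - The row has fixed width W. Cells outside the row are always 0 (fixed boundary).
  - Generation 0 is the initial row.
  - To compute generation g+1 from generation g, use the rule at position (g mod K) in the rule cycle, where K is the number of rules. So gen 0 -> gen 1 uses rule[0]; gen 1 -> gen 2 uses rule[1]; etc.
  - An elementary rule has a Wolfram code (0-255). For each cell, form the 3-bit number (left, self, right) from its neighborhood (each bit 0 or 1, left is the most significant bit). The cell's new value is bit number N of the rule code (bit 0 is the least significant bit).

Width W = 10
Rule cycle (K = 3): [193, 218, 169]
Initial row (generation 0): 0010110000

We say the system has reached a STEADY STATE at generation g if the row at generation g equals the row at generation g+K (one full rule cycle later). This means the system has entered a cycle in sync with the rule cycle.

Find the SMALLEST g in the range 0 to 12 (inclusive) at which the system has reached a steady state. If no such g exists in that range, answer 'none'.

Answer: 7

Derivation:
Gen 0: 0010110000
Gen 1 (rule 193): 1000010111
Gen 2 (rule 218): 0100100111
Gen 3 (rule 169): 0000000110
Gen 4 (rule 193): 1111110010
Gen 5 (rule 218): 1111111101
Gen 6 (rule 169): 1111111010
Gen 7 (rule 193): 0111111000
Gen 8 (rule 218): 1111111100
Gen 9 (rule 169): 1111111001
Gen 10 (rule 193): 0111111000
Gen 11 (rule 218): 1111111100
Gen 12 (rule 169): 1111111001
Gen 13 (rule 193): 0111111000
Gen 14 (rule 218): 1111111100
Gen 15 (rule 169): 1111111001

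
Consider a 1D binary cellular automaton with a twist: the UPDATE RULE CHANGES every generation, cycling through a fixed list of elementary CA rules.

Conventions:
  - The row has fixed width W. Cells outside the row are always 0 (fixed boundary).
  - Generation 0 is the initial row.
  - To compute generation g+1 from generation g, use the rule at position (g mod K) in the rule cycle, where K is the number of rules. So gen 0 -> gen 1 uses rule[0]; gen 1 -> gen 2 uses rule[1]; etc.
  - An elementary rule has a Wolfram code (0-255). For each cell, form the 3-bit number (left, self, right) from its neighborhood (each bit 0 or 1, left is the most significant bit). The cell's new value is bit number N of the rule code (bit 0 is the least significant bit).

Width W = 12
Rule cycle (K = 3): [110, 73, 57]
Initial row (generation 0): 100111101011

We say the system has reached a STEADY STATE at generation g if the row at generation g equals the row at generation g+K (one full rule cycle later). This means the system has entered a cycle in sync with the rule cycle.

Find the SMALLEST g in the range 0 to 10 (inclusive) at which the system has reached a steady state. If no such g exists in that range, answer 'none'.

Answer: none

Derivation:
Gen 0: 100111101011
Gen 1 (rule 110): 101100111111
Gen 2 (rule 73): 001100100001
Gen 3 (rule 57): 101010011100
Gen 4 (rule 110): 111110110100
Gen 5 (rule 73): 100010110001
Gen 6 (rule 57): 011001101100
Gen 7 (rule 110): 111011111100
Gen 8 (rule 73): 101010000101
Gen 9 (rule 57): 010101110010
Gen 10 (rule 110): 111111010110
Gen 11 (rule 73): 100001000110
Gen 12 (rule 57): 011100110101
Gen 13 (rule 110): 110101111111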